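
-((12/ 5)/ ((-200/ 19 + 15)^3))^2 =-0.00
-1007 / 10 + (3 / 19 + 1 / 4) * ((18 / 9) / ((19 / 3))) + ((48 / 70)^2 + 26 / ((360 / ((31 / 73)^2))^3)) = -6251098024186359946465403 / 62447915933255750688000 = -100.10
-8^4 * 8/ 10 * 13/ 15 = -212992/ 75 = -2839.89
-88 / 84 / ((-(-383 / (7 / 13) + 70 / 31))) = -682 / 461577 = -0.00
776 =776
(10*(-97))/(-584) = 485/292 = 1.66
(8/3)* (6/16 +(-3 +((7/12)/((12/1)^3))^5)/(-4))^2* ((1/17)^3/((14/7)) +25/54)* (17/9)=9141071568824496793930850563603974116503238040425/3096529437112951024952255230861241926857214918656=2.95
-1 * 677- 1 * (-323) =-354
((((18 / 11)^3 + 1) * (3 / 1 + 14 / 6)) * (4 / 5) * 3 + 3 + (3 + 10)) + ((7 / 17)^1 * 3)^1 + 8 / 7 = 69107893 / 791945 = 87.26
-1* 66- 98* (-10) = 914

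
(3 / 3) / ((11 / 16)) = 16 / 11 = 1.45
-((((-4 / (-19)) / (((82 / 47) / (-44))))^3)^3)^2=-125443898254306673689296977521364360103707566713551211230559993856 / 11160258089411829136498574959273691615632218045839161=-11240232730219.76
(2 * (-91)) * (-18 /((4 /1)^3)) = 51.19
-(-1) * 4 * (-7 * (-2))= 56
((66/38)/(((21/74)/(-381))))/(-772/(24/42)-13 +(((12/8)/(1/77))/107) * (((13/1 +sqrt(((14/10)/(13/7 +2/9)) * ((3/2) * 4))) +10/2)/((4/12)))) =570167262 * sqrt(3930)/4015040562137 +50193754798980/28105283934959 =1.79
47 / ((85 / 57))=2679 / 85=31.52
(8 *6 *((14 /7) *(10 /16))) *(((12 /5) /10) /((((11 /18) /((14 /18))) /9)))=9072 /55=164.95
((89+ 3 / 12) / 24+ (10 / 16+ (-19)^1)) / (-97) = 469 / 3104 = 0.15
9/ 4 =2.25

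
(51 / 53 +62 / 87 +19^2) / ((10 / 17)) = 14214499 / 23055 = 616.55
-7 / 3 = -2.33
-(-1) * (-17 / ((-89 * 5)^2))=-17 / 198025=-0.00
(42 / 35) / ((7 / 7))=6 / 5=1.20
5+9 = 14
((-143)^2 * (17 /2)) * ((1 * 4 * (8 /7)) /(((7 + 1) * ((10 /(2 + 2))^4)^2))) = 177988096 /2734375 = 65.09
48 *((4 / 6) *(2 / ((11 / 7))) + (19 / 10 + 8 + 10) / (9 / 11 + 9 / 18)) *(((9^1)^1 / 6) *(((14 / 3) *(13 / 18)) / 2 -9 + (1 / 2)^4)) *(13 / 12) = -3107500513 / 344520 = -9019.80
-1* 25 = -25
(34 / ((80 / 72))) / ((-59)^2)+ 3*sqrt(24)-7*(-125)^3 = 6*sqrt(6)+ 237958984528 / 17405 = 13671889.71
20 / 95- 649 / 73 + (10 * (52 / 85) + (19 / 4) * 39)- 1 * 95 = 8270359 / 94316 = 87.69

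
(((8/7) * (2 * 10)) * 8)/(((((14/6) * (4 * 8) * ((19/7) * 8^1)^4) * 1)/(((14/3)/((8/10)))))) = 0.00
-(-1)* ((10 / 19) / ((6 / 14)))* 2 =140 / 57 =2.46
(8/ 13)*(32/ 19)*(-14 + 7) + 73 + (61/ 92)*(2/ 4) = 3003043/ 45448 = 66.08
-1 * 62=-62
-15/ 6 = -5/ 2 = -2.50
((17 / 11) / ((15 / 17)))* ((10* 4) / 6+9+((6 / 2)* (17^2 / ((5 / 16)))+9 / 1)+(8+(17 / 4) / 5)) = 1947571 / 396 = 4918.11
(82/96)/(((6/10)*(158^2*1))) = 205/3594816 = 0.00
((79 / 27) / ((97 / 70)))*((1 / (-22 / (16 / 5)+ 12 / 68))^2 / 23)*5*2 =1022828800 / 49991951277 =0.02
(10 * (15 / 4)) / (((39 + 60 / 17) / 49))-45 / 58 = 42.43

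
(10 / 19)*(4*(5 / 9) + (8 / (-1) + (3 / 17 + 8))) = 3670 / 2907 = 1.26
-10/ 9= -1.11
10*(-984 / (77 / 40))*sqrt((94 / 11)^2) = -36998400 / 847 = -43681.70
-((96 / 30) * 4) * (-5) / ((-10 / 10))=-64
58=58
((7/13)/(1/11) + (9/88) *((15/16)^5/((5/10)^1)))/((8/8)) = 3641422363/599785472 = 6.07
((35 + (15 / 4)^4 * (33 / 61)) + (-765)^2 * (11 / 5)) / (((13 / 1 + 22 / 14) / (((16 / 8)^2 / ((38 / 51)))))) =140754173735 / 296704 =474392.57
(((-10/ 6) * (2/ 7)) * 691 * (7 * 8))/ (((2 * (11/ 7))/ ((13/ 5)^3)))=-85015112/ 825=-103048.62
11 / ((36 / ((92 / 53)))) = 0.53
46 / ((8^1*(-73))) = -23 / 292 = -0.08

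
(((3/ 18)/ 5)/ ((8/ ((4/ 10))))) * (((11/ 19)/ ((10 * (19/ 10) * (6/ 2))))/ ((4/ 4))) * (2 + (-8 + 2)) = -11/ 162450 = -0.00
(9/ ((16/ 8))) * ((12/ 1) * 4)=216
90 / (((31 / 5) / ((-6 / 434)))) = -1350 / 6727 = -0.20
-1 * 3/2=-3/2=-1.50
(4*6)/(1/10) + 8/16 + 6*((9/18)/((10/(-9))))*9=1081/5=216.20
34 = 34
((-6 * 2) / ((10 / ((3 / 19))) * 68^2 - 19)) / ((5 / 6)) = -216 / 4392515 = -0.00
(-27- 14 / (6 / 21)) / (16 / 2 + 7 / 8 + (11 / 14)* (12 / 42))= -29792 / 3567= -8.35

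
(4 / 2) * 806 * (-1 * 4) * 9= -58032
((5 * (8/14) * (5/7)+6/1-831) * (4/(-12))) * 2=80650/147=548.64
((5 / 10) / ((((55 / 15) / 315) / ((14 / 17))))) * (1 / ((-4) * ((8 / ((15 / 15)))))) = -6615 / 5984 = -1.11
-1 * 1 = -1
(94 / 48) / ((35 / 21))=47 / 40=1.18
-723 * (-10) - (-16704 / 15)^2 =-30821874 / 25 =-1232874.96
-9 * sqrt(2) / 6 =-3 * sqrt(2) / 2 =-2.12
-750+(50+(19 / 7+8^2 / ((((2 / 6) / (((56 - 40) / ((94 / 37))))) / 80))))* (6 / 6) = 31596513 / 329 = 96038.03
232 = 232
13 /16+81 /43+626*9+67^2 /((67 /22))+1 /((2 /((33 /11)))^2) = 4893707 /688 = 7112.95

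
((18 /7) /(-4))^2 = 81 /196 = 0.41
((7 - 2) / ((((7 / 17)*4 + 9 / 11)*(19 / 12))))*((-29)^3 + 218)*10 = -2711986200 / 8759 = -309622.81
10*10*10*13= 13000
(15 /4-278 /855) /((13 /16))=3604 /855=4.22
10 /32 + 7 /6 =71 /48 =1.48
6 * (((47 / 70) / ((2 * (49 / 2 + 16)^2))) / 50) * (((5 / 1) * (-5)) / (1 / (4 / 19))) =-188 / 1454355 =-0.00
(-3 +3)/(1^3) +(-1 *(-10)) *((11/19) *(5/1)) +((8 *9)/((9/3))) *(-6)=-2186/19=-115.05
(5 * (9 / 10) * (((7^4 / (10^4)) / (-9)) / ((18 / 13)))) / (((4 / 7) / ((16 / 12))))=-218491 / 1080000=-0.20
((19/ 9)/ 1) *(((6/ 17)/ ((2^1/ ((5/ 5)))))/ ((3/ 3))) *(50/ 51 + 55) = 20.86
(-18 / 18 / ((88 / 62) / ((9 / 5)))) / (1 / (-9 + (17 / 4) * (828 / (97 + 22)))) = -10044 / 385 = -26.09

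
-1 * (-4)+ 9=13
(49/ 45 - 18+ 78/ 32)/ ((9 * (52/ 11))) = -114631/ 336960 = -0.34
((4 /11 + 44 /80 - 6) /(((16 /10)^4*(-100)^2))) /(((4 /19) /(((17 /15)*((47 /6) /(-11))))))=5662513 /19031654400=0.00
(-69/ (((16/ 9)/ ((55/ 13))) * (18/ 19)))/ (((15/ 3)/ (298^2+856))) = -323246715/ 104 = -3108141.49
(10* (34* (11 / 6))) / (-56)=-935 / 84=-11.13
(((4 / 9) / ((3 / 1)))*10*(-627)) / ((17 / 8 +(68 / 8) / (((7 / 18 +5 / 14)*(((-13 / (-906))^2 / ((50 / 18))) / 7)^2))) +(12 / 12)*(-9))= -17955500992 / 1964381504618393667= -0.00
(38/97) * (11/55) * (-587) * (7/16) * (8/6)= -78071/2910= -26.83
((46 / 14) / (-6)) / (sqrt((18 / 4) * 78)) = -23 * sqrt(39) / 4914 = -0.03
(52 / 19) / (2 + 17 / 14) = 728 / 855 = 0.85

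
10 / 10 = 1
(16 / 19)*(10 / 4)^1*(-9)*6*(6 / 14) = -6480 / 133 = -48.72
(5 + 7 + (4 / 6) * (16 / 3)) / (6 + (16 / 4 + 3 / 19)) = 2660 / 1737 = 1.53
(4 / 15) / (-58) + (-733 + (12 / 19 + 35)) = -5763788 / 8265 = -697.37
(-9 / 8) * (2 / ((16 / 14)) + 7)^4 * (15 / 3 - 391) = 2606585625 / 1024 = 2545493.77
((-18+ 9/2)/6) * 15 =-135/4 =-33.75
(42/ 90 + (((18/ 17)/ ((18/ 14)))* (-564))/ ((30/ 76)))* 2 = -599858/ 255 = -2352.38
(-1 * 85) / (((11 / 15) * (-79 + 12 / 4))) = 1275 / 836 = 1.53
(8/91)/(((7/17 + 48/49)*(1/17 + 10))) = 16184/2576457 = 0.01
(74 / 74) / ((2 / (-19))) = -9.50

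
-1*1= -1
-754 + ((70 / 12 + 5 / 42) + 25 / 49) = -109888 / 147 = -747.54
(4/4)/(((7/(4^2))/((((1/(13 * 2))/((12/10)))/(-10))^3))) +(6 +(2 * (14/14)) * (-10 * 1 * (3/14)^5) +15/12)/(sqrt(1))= 231009775715/31903181856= 7.24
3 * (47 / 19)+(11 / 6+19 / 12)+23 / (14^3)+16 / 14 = 1875169 / 156408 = 11.99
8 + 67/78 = 691/78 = 8.86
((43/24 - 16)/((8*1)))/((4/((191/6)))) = -14.13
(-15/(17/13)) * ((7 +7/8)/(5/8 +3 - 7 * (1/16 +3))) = 1638/323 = 5.07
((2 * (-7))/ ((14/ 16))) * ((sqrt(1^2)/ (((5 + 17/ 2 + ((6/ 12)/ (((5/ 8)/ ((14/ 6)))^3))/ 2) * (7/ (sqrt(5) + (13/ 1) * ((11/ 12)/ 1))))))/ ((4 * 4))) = -160875/ 2505062 - 6750 * sqrt(5)/ 1252531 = -0.08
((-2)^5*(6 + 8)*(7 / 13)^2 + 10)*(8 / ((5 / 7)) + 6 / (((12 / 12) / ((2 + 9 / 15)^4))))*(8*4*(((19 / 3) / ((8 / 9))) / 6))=-1300203.28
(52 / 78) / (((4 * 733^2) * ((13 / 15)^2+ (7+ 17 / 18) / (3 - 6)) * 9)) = -25 / 1375997129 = -0.00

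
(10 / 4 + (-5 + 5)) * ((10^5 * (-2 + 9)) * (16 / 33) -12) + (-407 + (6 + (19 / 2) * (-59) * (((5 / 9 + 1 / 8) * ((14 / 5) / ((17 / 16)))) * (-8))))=7204045663 / 8415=856095.74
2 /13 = 0.15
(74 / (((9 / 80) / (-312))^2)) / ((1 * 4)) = 1280614400 / 9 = 142290488.89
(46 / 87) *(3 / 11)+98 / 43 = 33240 / 13717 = 2.42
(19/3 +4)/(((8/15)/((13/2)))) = 2015/16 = 125.94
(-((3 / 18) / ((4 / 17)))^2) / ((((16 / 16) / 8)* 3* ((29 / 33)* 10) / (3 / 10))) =-3179 / 69600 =-0.05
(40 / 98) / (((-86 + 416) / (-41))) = -82 / 1617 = -0.05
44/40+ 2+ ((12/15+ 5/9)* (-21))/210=667/225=2.96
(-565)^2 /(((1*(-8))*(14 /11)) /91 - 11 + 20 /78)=-136947525 /4657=-29406.81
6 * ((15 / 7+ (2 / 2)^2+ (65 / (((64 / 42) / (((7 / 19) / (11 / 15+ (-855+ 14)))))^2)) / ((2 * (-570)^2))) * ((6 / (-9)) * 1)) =-3731159522048345759 / 296796780162154496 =-12.57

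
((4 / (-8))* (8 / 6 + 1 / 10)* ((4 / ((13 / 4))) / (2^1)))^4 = 54700816 / 1445900625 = 0.04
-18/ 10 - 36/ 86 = -477/ 215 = -2.22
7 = 7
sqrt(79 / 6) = sqrt(474) / 6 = 3.63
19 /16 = 1.19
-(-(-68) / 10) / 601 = -34 / 3005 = -0.01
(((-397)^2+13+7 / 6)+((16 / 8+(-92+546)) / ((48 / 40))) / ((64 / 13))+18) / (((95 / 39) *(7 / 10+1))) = 98416253 / 2584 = 38086.79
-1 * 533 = -533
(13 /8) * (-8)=-13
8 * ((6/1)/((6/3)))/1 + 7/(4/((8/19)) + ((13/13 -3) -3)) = 230/9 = 25.56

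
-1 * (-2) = 2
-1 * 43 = -43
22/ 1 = 22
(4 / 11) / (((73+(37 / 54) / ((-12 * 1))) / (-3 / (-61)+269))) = 3867264 / 2883287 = 1.34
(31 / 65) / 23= 31 / 1495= 0.02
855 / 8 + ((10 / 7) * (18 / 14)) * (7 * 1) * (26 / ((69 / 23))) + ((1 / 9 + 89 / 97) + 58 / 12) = 10959005 / 48888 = 224.17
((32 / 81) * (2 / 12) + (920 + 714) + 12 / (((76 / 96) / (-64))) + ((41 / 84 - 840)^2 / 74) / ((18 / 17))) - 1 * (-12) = 5180893979929 / 535719744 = 9670.90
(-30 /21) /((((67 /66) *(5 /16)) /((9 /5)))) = -19008 /2345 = -8.11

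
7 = 7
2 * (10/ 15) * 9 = 12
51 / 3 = 17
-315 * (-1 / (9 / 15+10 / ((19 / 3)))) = 3325 / 23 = 144.57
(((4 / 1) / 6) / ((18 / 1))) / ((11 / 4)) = 4 / 297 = 0.01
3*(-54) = -162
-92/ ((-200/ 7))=161/ 50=3.22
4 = 4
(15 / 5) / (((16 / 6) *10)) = 0.11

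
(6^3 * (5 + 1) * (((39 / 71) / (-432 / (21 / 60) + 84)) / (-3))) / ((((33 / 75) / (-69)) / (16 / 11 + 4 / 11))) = -339066000 / 5764561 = -58.82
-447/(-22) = 447/22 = 20.32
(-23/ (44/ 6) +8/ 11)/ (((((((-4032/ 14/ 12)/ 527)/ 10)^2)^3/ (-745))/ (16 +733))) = 9899144808825897452040390625/ 65691648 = 150691071242814572897.31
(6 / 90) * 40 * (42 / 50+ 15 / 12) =418 / 75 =5.57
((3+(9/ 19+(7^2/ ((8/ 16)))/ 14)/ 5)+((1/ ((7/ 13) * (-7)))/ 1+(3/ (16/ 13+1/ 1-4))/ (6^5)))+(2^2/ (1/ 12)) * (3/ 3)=14494258333/ 277512480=52.23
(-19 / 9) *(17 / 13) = -323 / 117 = -2.76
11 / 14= 0.79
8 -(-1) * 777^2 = 603737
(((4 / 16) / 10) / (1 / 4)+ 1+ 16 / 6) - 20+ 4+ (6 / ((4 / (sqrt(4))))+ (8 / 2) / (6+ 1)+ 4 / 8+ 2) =-647 / 105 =-6.16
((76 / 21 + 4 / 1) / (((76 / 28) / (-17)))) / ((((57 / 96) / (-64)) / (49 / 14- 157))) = -855080960 / 1083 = -789548.44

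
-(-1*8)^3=512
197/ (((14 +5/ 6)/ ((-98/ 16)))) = -81.35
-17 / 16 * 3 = -51 / 16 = -3.19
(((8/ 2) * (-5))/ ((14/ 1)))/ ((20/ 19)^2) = -1.29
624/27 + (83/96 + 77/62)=25.22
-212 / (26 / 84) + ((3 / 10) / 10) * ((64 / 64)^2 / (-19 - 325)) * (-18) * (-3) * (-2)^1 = -684.91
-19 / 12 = -1.58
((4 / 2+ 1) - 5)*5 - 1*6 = -16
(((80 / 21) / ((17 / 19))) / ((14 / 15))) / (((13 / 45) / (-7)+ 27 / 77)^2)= 116386875 / 2442016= 47.66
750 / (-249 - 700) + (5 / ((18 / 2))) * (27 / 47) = -0.47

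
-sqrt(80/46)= -2*sqrt(230)/23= -1.32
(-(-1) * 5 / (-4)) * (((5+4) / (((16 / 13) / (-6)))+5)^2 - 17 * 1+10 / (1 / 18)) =-535765 / 256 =-2092.83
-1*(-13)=13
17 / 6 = 2.83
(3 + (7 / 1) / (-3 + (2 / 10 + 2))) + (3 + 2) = -3 / 4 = -0.75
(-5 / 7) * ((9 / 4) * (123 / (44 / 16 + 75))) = -5535 / 2177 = -2.54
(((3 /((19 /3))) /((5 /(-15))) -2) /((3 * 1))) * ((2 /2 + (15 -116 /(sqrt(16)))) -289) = 19630 /57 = 344.39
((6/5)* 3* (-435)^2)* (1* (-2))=-1362420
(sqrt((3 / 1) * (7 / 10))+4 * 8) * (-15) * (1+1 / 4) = -600 - 15 * sqrt(210) / 8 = -627.17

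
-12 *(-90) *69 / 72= 1035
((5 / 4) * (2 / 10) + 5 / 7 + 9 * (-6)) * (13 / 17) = -40.56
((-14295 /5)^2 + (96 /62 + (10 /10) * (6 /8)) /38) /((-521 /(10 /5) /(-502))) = 508807748253 /32302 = 15751586.53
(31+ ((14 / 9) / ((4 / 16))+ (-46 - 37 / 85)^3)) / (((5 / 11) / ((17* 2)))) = -7486601.53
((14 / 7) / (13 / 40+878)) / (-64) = -0.00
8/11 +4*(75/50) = 74/11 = 6.73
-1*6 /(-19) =6 /19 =0.32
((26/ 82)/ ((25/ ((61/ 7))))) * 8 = 6344/ 7175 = 0.88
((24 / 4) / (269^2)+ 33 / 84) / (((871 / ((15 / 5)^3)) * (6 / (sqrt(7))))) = 7165251 * sqrt(7) / 3529480136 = 0.01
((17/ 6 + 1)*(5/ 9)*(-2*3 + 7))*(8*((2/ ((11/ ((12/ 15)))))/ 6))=368/ 891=0.41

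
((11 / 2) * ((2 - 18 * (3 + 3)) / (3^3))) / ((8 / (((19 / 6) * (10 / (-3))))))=55385 / 1944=28.49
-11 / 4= -2.75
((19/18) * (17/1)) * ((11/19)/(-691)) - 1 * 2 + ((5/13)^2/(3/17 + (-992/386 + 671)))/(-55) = -25552309481014/12680804007729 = -2.02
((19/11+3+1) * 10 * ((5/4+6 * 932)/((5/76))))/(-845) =-4120074/715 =-5762.34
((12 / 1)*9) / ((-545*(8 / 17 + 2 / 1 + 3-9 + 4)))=-459 / 1090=-0.42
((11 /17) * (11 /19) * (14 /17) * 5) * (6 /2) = 25410 /5491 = 4.63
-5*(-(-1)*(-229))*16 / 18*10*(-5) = -458000 / 9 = -50888.89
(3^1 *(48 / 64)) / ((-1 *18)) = -1 / 8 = -0.12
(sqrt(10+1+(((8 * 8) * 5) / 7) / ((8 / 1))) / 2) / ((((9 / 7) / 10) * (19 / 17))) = 14.23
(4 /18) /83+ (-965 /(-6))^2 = 25867.36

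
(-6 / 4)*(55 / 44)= -15 / 8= -1.88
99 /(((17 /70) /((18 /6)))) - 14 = 20552 /17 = 1208.94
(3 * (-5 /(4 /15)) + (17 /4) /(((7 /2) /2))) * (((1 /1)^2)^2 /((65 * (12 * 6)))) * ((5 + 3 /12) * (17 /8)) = -25619 /199680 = -0.13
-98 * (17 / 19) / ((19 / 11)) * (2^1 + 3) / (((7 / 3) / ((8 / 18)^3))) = -837760 / 87723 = -9.55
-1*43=-43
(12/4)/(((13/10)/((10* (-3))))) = -900/13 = -69.23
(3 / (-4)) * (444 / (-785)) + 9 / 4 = 8397 / 3140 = 2.67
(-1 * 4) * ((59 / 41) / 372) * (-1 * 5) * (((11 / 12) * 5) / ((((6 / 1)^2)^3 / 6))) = 16225 / 355798656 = 0.00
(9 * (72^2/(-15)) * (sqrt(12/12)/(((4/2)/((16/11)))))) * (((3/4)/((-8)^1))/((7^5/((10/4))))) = 5832/184877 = 0.03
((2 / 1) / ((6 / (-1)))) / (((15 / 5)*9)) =-1 / 81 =-0.01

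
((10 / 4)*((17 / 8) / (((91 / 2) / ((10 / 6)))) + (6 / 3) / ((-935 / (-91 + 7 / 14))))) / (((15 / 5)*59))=277127 / 72288216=0.00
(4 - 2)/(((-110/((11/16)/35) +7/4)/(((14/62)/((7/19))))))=-152/694183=-0.00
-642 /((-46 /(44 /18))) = 2354 /69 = 34.12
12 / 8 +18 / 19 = 93 / 38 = 2.45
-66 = -66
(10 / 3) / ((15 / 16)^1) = 32 / 9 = 3.56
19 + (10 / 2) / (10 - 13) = 52 / 3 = 17.33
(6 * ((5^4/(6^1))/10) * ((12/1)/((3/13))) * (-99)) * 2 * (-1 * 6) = 3861000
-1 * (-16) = 16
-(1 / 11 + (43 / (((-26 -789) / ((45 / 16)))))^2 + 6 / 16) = -36505987 / 74818304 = -0.49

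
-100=-100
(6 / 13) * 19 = 8.77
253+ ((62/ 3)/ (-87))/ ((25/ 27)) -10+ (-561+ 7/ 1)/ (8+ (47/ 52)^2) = 3109692149/ 17284725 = 179.91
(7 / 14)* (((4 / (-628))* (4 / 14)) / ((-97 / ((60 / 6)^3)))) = 1000 / 106603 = 0.01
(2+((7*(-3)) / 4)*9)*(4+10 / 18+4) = -13937 / 36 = -387.14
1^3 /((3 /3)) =1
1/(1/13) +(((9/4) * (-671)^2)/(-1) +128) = -1012901.25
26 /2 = 13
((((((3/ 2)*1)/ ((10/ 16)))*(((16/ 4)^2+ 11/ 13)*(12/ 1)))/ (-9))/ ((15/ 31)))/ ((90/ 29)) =-525016/ 14625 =-35.90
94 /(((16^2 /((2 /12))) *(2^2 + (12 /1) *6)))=47 /58368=0.00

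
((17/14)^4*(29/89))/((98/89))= 2422109/3764768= 0.64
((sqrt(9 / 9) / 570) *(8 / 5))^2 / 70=8 / 71071875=0.00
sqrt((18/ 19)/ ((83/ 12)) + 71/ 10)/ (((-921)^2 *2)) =sqrt(1799782790)/ 26753521140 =0.00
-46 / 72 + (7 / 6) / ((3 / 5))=47 / 36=1.31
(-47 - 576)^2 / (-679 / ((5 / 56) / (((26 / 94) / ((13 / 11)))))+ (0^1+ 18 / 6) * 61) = -91210315 / 375259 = -243.06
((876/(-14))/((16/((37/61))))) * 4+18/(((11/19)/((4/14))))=-5685/9394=-0.61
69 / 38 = 1.82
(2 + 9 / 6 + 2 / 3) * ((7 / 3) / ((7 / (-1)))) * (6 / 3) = -25 / 9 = -2.78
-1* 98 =-98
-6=-6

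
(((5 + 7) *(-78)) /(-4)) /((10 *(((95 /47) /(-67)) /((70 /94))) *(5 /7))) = -384111 /475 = -808.65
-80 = -80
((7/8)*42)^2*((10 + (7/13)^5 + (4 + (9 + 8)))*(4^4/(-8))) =-498169132020/371293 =-1341714.31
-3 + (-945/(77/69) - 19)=-868.82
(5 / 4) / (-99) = -5 / 396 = -0.01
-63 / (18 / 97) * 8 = -2716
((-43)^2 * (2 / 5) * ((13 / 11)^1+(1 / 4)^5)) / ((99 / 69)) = 188862407 / 309760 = 609.71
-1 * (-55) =55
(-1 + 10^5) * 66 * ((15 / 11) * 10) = 89999100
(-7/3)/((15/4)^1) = -28/45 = -0.62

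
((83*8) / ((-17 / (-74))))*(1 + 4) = 245680 / 17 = 14451.76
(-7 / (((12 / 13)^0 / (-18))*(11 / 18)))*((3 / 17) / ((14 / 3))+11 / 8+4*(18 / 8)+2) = 957177 / 374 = 2559.30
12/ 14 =6/ 7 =0.86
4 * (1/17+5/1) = 344/17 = 20.24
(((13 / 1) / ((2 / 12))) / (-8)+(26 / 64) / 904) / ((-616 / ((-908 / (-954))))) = 0.02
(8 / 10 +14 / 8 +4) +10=16.55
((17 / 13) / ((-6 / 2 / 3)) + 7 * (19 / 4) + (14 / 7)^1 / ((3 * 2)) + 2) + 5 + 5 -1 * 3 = 6439 / 156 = 41.28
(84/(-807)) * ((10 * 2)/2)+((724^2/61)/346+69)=263421065/2838757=92.79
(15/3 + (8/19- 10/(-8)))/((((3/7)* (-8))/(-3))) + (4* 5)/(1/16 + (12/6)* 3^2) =1220221/175712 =6.94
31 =31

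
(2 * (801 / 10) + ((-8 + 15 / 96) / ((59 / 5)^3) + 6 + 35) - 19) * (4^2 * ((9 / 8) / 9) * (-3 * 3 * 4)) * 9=-484951190373 / 4107580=-118062.51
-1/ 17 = -0.06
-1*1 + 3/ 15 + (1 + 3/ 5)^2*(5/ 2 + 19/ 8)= 11.68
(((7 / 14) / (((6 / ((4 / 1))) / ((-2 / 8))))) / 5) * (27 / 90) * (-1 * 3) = 3 / 200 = 0.02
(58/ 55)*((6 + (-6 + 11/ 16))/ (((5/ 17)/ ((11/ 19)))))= 1.43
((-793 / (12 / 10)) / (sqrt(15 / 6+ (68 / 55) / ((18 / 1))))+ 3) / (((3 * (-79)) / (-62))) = -107.08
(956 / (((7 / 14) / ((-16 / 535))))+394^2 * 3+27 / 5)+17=249135172 / 535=465673.22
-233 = -233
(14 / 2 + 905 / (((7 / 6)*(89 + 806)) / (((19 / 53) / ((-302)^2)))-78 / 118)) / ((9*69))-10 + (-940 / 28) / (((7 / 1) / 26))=-3661272343686495124 / 27184448449810323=-134.68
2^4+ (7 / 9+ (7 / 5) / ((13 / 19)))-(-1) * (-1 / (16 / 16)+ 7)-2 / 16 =24.70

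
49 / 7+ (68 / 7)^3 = 316833 / 343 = 923.71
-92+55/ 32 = -2889/ 32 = -90.28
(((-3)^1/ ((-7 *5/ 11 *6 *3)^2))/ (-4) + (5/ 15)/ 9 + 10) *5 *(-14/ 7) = -5311721/ 52920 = -100.37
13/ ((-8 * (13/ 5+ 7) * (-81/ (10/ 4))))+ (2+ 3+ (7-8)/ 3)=290629/ 62208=4.67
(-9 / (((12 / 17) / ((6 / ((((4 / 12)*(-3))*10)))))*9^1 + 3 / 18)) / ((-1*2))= -459 / 1063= -0.43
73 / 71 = 1.03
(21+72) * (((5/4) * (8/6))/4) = 155/4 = 38.75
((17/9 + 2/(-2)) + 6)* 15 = 310/3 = 103.33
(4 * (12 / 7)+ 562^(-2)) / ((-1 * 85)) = -15160519 / 187927180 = -0.08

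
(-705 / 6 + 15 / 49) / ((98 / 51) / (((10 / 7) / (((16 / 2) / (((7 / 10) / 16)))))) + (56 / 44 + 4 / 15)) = -32215425 / 68035324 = -0.47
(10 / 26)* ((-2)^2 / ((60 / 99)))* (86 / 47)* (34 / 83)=96492 / 50713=1.90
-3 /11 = -0.27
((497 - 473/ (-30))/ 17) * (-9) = -46149/ 170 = -271.46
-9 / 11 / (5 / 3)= -27 / 55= -0.49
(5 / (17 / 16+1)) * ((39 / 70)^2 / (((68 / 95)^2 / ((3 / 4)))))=2745405 / 2492336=1.10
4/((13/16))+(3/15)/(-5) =1587/325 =4.88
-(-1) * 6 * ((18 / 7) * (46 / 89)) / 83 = 4968 / 51709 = 0.10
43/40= 1.08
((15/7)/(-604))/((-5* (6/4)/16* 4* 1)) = 0.00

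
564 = 564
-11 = -11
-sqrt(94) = -9.70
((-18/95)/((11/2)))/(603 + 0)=-4/70015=-0.00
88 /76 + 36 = 706 /19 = 37.16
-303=-303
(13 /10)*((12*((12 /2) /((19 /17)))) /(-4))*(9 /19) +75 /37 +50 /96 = -23624551 /3205680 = -7.37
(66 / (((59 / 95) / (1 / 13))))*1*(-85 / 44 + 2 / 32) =-93765 / 6136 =-15.28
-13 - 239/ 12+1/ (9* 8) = -2369/ 72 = -32.90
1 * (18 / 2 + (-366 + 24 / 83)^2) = 921427317 / 6889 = 133753.42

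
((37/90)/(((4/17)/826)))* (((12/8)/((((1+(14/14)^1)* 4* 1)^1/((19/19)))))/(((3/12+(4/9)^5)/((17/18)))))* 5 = 4779.80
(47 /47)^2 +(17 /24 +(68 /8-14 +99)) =2285 /24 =95.21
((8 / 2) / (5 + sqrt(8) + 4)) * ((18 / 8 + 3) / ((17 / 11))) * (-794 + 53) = -1540539 / 1241 + 342342 * sqrt(2) / 1241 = -851.24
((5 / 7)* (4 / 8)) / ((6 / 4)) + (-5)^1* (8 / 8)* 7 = -730 / 21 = -34.76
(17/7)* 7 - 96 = -79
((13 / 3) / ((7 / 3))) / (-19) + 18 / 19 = 113 / 133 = 0.85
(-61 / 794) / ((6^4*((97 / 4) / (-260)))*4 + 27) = 3965 / 23560362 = 0.00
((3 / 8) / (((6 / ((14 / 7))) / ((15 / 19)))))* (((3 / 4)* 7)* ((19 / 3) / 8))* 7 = 735 / 256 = 2.87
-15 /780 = -1 /52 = -0.02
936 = 936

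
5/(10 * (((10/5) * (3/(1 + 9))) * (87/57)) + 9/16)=304/591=0.51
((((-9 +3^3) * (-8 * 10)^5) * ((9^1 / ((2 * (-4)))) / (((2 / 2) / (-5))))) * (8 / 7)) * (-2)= 5308416000000 / 7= 758345142857.14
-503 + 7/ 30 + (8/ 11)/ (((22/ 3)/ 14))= -501.38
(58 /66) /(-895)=-29 /29535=-0.00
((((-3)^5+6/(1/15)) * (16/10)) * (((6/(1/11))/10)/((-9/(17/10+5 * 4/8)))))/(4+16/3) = 10098/125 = 80.78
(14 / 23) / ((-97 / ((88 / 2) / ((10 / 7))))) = -2156 / 11155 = -0.19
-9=-9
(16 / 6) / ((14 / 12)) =16 / 7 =2.29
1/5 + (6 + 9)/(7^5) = 16882/84035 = 0.20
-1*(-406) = 406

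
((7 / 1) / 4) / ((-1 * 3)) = -7 / 12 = -0.58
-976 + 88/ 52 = -12666/ 13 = -974.31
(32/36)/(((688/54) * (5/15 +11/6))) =18/559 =0.03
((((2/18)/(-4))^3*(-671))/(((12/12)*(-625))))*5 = -671/5832000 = -0.00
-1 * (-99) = 99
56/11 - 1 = 45/11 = 4.09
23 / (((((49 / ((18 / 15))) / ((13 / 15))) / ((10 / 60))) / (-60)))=-4.88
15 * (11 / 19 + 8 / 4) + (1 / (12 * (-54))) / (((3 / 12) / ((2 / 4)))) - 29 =59597 / 6156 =9.68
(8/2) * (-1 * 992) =-3968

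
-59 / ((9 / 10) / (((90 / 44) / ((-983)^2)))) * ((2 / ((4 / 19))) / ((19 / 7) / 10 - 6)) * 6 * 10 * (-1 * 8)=-470820000 / 4262300779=-0.11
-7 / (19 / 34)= -238 / 19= -12.53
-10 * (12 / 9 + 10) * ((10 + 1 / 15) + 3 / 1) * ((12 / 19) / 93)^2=-213248 / 3122289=-0.07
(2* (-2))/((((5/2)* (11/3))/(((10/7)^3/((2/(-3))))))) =7200/3773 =1.91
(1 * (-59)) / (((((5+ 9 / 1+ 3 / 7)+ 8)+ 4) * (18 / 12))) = -826 / 555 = -1.49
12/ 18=2/ 3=0.67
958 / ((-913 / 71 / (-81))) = 5509458 / 913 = 6034.46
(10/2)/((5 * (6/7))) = 7/6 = 1.17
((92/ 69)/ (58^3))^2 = 1/ 21413639556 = 0.00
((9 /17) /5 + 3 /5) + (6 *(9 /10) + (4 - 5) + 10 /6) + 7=3512 /255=13.77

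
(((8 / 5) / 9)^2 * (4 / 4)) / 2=32 / 2025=0.02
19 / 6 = 3.17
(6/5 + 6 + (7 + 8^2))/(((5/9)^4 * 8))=2565351/25000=102.61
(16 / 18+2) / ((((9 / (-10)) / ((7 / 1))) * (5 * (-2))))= 182 / 81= 2.25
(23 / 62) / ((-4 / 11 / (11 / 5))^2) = 336743 / 24800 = 13.58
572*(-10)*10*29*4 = -6635200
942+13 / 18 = 16969 / 18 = 942.72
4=4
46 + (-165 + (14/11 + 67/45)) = -57538/495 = -116.24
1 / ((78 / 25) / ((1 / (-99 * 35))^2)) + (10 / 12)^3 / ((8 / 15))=1300674407 / 1198701504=1.09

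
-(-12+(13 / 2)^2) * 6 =-363 / 2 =-181.50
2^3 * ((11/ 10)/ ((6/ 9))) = 66/ 5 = 13.20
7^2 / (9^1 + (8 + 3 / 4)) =196 / 71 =2.76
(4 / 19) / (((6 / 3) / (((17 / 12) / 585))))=17 / 66690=0.00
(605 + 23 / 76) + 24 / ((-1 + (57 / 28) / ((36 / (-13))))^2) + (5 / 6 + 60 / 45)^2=71833953659 / 116242038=617.97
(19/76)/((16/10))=5/32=0.16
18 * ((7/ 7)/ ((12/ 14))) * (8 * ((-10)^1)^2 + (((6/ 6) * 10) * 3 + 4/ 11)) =191814/ 11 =17437.64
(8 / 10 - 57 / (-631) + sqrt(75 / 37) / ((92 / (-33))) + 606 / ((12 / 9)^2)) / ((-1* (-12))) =8626157 / 302880 - 55* sqrt(111) / 13616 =28.44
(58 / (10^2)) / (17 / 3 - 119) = -87 / 17000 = -0.01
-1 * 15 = -15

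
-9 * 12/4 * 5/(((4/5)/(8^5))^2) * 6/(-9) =150994944000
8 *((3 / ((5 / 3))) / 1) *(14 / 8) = 126 / 5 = 25.20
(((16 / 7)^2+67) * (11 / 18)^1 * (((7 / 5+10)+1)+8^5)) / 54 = 1063423493 / 39690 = 26793.23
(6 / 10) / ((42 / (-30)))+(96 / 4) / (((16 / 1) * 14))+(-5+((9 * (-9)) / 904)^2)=-30395369 / 5720512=-5.31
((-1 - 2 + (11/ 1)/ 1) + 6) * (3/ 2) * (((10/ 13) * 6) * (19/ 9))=2660/ 13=204.62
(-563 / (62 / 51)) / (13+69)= -28713 / 5084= -5.65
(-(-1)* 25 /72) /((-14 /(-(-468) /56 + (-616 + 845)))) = -83075 /14112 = -5.89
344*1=344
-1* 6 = -6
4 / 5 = 0.80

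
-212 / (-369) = 212 / 369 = 0.57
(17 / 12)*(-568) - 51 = -2567 / 3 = -855.67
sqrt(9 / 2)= 3 * sqrt(2) / 2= 2.12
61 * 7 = 427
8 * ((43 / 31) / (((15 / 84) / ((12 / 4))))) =28896 / 155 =186.43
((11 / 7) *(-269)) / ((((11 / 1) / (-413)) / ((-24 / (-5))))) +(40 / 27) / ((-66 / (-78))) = 113131088 / 1485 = 76182.55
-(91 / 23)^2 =-8281 / 529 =-15.65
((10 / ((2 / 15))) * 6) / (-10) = -45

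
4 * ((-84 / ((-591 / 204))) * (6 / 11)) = 137088 / 2167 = 63.26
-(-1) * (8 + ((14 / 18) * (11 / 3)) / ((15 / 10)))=802 / 81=9.90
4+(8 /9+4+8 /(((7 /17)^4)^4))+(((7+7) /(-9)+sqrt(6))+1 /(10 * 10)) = sqrt(6)+116786933713746529185403 /9969879170880300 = 11713979.29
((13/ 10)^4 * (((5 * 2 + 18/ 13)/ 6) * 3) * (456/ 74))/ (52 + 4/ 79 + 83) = 9893091/ 13336250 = 0.74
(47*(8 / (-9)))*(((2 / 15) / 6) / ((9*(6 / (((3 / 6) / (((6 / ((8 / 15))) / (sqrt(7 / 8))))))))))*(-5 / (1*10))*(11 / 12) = 517*sqrt(14) / 5904900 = 0.00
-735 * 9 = -6615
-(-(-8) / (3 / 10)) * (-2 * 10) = 1600 / 3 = 533.33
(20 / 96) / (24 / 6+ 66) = 1 / 336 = 0.00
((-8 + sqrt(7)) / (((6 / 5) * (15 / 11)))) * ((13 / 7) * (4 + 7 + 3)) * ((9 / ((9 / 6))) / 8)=-286 / 3 + 143 * sqrt(7) / 12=-63.80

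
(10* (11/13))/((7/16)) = 19.34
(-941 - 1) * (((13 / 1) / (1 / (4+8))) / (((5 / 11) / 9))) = -14548248 / 5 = -2909649.60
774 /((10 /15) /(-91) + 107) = 211302 /29209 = 7.23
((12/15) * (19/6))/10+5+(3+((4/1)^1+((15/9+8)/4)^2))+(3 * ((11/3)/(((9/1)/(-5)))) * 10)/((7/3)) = -204041/25200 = -8.10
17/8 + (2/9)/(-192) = 1835/864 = 2.12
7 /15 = 0.47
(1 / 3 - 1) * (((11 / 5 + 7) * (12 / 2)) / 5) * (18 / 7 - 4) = 368 / 35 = 10.51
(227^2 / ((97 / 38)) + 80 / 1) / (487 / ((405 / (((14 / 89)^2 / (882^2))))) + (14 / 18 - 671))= -25030479152355390 / 827764301819081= -30.24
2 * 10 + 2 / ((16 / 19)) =179 / 8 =22.38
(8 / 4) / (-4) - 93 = -187 / 2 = -93.50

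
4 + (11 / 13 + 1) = 76 / 13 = 5.85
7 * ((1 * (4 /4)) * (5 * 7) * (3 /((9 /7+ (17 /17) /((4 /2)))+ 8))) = 10290 /137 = 75.11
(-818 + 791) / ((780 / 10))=-9 / 26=-0.35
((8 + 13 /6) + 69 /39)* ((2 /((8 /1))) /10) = 931 /3120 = 0.30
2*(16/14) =16/7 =2.29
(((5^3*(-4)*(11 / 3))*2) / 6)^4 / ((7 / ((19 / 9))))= 17386187500000000 / 413343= 42062373138.05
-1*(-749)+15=764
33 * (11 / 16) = 363 / 16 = 22.69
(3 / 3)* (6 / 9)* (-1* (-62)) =41.33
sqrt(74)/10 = 0.86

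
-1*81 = -81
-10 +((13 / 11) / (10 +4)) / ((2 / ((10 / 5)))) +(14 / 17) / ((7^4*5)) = -6359911 / 641410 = -9.92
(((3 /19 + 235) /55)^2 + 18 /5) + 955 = 1066778189 /1092025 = 976.88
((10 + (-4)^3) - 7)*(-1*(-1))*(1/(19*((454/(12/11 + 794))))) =-266753/47443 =-5.62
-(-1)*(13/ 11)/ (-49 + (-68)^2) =13/ 50325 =0.00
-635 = -635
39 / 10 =3.90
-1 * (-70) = 70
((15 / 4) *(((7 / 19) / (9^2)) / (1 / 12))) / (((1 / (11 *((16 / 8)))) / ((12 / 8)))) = 385 / 57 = 6.75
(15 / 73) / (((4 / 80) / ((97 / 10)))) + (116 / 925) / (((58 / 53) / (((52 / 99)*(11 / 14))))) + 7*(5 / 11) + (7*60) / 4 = 6929945068 / 46794825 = 148.09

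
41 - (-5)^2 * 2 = -9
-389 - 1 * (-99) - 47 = -337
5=5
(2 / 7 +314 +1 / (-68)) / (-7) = -44.90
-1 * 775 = -775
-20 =-20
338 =338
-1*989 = -989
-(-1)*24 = 24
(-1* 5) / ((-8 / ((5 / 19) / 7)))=25 / 1064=0.02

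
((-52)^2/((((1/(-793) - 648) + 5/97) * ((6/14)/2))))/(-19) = 727980344/710233395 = 1.02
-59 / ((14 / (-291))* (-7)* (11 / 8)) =-68676 / 539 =-127.41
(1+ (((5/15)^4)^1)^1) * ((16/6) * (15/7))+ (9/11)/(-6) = 70459/12474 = 5.65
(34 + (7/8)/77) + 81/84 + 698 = 451513/616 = 732.98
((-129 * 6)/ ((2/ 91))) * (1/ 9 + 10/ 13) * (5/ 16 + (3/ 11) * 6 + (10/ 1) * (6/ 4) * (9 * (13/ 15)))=-649047805/ 176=-3687771.62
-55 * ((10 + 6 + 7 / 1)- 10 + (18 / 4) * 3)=-2915 / 2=-1457.50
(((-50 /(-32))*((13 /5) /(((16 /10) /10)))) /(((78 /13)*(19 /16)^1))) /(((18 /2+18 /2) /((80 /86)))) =8125 /44118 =0.18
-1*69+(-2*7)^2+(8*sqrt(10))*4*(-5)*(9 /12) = -252.47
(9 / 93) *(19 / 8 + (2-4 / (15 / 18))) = -51 / 1240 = -0.04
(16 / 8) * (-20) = -40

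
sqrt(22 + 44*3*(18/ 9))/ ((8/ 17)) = 17*sqrt(286)/ 8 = 35.94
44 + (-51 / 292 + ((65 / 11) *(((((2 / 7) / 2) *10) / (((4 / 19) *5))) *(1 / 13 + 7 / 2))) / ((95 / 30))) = 1189039 / 22484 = 52.88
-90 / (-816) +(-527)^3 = -19905392873 / 136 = -146363182.89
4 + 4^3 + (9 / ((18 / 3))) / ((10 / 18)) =70.70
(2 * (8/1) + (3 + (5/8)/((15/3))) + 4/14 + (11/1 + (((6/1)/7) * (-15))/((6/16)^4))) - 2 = -313361/504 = -621.75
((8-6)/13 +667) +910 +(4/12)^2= 184540/117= 1577.26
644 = 644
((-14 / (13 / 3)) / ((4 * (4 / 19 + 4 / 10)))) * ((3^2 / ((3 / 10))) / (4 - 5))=29925 / 754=39.69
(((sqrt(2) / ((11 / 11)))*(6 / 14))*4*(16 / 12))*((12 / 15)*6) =384*sqrt(2) / 35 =15.52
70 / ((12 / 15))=175 / 2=87.50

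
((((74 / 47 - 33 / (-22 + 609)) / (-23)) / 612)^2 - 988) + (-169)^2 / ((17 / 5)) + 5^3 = 1136700097334901372961 / 150810102351159696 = 7537.29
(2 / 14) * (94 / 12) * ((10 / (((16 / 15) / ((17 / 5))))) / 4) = 3995 / 448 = 8.92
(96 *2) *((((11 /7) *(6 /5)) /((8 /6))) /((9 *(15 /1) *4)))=88 /175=0.50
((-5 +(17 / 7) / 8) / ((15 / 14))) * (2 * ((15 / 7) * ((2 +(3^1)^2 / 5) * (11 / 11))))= -4997 / 70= -71.39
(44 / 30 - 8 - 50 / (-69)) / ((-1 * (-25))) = -668 / 2875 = -0.23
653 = 653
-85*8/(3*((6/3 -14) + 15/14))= 560/27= 20.74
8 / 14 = 4 / 7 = 0.57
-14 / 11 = -1.27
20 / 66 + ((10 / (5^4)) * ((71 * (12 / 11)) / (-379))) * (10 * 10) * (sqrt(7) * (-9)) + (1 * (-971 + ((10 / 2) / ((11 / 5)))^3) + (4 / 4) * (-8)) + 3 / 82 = -316595105 / 327426 + 61344 * sqrt(7) / 20845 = -959.14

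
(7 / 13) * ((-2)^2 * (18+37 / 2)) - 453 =-4867 / 13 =-374.38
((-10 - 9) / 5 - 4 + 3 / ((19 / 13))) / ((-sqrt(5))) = 546 * sqrt(5) / 475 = 2.57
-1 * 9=-9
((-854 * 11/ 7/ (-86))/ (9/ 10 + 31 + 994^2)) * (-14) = -93940/ 424869197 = -0.00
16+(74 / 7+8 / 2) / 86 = 4867 / 301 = 16.17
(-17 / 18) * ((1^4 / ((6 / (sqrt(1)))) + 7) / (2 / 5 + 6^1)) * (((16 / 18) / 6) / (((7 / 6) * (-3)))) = 3655 / 81648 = 0.04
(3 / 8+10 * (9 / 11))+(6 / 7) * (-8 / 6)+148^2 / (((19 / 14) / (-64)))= -12089519371 / 11704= -1032939.11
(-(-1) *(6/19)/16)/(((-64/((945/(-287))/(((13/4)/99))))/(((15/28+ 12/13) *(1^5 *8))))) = 0.36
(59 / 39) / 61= 59 / 2379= 0.02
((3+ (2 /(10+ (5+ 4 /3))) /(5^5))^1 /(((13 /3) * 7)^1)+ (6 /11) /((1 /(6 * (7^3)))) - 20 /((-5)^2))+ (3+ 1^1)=13274408621 /11790625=1125.84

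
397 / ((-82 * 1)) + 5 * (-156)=-64357 / 82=-784.84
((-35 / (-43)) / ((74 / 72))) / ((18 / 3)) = 210 / 1591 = 0.13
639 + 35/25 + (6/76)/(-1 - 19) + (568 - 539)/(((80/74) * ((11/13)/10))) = 8004021/8360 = 957.42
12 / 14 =6 / 7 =0.86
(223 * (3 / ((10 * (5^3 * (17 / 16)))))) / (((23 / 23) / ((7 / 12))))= 3122 / 10625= 0.29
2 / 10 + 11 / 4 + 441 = 8879 / 20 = 443.95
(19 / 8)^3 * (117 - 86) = 212629 / 512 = 415.29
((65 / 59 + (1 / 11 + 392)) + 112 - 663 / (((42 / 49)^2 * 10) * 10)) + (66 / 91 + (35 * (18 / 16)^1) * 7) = 54749019139 / 70870800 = 772.52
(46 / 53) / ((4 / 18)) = 207 / 53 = 3.91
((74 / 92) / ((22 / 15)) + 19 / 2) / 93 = 0.11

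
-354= -354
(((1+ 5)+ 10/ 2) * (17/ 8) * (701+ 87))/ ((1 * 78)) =36839/ 156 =236.15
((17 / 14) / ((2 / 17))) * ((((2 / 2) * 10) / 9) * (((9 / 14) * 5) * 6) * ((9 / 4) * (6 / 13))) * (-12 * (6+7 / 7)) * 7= -1755675 / 13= -135051.92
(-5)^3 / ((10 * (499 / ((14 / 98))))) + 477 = 3332297 / 6986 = 477.00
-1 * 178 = -178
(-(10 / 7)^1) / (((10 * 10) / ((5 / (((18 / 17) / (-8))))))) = 34 / 63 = 0.54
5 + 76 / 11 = 11.91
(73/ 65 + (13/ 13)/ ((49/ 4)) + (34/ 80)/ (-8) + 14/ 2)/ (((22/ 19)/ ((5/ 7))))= 31570761/ 6278272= 5.03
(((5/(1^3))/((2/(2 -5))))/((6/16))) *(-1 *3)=60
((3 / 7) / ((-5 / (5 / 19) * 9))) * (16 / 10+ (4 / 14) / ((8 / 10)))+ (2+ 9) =307093 / 27930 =11.00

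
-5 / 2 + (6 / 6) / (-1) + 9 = 11 / 2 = 5.50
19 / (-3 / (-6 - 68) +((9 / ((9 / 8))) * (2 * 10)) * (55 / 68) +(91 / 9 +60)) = 215118 / 2259457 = 0.10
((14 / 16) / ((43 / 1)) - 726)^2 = 62368569169 / 118336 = 527046.45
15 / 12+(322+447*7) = 13809 / 4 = 3452.25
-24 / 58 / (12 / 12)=-12 / 29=-0.41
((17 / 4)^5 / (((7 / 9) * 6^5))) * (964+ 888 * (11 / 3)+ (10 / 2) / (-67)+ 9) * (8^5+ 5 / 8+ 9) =1953543743617059 / 61472768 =31779010.56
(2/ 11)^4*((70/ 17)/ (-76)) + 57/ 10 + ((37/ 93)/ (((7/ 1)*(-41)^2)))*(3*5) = 98335356103377/ 17250461184110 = 5.70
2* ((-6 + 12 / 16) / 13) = -21 / 26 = -0.81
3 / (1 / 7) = 21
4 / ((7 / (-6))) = -3.43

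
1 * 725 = 725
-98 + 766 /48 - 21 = -2473 /24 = -103.04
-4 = -4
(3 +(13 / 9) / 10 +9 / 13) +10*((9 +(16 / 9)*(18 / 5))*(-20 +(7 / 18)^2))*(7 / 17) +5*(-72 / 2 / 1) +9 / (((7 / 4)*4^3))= -1434.73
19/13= 1.46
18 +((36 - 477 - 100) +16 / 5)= -2599 / 5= -519.80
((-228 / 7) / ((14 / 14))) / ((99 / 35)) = -380 / 33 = -11.52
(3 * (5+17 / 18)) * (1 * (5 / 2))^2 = 2675 / 24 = 111.46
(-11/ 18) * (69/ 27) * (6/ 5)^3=-1012/ 375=-2.70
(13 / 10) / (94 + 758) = 13 / 8520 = 0.00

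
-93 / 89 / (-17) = 93 / 1513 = 0.06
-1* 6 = -6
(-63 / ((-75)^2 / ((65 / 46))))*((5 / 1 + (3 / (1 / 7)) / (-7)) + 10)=-546 / 2875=-0.19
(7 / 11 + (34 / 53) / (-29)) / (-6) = -10385 / 101442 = -0.10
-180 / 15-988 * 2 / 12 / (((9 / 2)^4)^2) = -1549808420 / 129140163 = -12.00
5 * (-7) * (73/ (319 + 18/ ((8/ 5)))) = -10220/ 1321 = -7.74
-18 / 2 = -9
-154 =-154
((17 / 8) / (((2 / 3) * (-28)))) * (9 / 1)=-459 / 448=-1.02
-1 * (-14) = 14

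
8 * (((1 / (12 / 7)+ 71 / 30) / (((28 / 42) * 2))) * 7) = 1239 / 10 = 123.90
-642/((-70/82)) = 26322/35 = 752.06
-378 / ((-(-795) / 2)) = -252 / 265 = -0.95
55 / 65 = 0.85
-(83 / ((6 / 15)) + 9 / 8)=-1669 / 8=-208.62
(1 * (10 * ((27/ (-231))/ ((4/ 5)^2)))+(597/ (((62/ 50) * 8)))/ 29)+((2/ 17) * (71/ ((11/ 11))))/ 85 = 138915289/ 400108940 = 0.35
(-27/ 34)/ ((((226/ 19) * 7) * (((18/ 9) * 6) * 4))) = -171/ 860608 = -0.00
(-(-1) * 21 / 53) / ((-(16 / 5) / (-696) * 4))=9135 / 424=21.54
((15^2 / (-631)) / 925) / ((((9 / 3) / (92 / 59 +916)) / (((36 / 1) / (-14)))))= 2923344 / 9642311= 0.30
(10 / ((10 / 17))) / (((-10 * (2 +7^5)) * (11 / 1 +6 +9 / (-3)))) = -0.00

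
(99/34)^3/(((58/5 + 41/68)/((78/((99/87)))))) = 18474885/133229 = 138.67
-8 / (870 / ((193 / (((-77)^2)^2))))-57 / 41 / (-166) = 871614397363 / 104074444715010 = 0.01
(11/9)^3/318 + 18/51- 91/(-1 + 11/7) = -1252373101/7881948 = -158.89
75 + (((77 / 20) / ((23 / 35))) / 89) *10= 309745 / 4094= 75.66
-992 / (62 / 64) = -1024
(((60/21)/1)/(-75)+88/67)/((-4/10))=-4486/1407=-3.19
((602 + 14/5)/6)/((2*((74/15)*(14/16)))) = 11.68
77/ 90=0.86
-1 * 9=-9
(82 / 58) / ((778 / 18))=369 / 11281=0.03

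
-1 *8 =-8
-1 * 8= -8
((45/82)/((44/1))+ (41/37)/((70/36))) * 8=4.66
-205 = -205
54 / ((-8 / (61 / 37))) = -1647 / 148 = -11.13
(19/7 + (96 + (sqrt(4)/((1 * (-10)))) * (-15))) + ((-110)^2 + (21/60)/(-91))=12201.71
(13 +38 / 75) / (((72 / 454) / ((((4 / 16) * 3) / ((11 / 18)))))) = 229951 / 2200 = 104.52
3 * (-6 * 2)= -36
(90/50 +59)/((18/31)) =4712/45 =104.71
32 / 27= 1.19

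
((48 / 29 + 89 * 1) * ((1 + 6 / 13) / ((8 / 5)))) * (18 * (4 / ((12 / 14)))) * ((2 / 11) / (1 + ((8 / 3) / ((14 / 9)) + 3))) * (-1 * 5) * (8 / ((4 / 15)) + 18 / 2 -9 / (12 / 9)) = -35689.23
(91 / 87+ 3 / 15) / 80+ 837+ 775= 28049071 / 17400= 1612.02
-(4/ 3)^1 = -4/ 3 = -1.33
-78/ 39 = -2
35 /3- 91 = -238 /3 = -79.33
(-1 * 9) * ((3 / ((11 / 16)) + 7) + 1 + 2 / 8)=-4995 / 44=-113.52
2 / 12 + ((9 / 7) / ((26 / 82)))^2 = 825247 / 49686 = 16.61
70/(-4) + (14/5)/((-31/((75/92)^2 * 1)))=-17.56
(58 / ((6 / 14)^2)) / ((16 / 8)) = 1421 / 9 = 157.89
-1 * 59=-59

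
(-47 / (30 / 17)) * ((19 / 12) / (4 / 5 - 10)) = 15181 / 3312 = 4.58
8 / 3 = 2.67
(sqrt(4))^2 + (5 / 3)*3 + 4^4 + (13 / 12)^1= 3193 / 12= 266.08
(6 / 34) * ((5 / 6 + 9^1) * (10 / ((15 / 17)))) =59 / 3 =19.67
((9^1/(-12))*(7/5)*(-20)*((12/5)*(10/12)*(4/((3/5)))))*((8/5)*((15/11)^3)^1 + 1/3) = 1229.32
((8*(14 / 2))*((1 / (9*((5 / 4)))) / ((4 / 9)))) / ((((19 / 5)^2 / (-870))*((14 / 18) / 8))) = -2505600 / 361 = -6940.72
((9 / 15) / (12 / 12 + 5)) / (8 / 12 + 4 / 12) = 1 / 10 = 0.10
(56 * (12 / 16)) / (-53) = -42 / 53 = -0.79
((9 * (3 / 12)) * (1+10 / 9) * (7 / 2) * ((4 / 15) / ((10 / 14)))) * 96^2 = 1430016 / 25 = 57200.64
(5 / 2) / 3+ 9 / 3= 23 / 6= 3.83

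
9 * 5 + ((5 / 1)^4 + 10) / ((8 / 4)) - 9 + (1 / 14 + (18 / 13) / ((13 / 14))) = 420039 / 1183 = 355.06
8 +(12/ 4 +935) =946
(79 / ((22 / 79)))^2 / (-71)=-38950081 / 34364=-1133.46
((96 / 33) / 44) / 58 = 4 / 3509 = 0.00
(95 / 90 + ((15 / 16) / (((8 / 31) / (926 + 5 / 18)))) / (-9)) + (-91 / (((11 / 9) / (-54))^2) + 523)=-148439801635 / 836352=-177484.84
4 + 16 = 20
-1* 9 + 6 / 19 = -165 / 19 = -8.68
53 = 53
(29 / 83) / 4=29 / 332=0.09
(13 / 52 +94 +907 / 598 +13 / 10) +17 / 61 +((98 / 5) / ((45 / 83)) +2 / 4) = 2199566309 / 16415100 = 134.00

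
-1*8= -8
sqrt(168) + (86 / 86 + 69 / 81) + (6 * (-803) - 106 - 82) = -135112 / 27 + 2 * sqrt(42) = -4991.19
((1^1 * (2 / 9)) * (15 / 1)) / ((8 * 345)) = 1 / 828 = 0.00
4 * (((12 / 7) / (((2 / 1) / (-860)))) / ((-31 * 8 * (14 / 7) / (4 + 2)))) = 7740 / 217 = 35.67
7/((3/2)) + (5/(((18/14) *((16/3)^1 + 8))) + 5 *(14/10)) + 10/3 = 15.29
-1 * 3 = -3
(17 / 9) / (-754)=-0.00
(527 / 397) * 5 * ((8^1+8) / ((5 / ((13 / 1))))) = 276.11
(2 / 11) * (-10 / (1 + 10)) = -20 / 121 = -0.17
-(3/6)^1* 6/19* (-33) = 99/19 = 5.21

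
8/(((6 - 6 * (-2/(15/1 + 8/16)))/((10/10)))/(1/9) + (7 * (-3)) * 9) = -248/3969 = -0.06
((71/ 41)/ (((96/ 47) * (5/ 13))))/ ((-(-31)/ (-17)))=-737477/ 610080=-1.21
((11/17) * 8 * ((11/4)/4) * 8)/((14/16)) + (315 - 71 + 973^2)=112693659/119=947005.54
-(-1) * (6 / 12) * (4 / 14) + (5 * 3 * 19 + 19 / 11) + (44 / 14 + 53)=26412 / 77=343.01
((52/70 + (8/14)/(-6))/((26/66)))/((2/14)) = 748/65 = 11.51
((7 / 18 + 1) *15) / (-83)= -125 / 498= -0.25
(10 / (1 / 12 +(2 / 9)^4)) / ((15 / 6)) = 104976 / 2251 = 46.64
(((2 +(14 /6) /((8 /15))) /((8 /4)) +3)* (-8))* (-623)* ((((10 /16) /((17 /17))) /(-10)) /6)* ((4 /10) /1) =-20559 /160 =-128.49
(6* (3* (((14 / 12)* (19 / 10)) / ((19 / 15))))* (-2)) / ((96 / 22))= -231 / 16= -14.44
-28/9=-3.11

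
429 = 429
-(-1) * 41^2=1681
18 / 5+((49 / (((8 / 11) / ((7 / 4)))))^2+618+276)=75773357 / 5120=14799.48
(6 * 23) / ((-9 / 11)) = -506 / 3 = -168.67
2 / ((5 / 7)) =14 / 5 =2.80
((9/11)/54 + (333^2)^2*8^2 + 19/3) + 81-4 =51939868241405/66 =786967700627.35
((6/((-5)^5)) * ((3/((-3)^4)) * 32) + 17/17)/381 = 28061/10715625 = 0.00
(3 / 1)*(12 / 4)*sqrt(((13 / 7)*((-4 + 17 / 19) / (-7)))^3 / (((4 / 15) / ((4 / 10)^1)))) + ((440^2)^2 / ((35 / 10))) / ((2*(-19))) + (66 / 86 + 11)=-1611681212702 / 5719 + 6903*sqrt(87438) / 247646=-281811709.31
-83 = -83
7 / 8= 0.88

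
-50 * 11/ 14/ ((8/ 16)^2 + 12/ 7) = -20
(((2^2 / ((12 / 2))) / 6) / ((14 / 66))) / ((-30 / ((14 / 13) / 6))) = -11 / 3510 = -0.00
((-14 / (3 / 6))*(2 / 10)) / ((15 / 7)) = -196 / 75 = -2.61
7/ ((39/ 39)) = 7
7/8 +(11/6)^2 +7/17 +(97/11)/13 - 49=-7644313/175032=-43.67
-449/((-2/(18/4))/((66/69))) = 44451/46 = 966.33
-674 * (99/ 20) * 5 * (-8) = 133452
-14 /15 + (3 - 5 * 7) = -494 /15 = -32.93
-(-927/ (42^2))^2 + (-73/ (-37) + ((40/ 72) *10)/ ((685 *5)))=2976635339/ 1752576336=1.70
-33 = -33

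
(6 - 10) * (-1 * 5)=20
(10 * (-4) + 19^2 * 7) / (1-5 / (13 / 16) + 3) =-32331 / 28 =-1154.68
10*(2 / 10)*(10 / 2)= 10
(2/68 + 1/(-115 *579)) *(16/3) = 532408/3395835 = 0.16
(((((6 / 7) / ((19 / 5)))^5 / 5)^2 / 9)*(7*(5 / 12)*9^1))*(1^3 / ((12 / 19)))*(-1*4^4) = -209952000000000 / 13021612539908538853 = -0.00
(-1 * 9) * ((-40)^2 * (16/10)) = -23040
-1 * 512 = -512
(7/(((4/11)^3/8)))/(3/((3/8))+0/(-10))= 9317/64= 145.58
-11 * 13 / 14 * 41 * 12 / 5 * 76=-2673528 / 35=-76386.51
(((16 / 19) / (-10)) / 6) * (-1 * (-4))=-16 / 285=-0.06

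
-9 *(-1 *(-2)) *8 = -144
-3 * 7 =-21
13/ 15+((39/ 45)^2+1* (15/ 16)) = 9199/ 3600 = 2.56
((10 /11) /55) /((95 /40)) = 16 /2299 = 0.01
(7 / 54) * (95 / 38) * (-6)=-35 / 18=-1.94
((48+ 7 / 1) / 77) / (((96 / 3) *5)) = 1 / 224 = 0.00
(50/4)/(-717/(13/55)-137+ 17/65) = -125/31702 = -0.00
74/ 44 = 37/ 22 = 1.68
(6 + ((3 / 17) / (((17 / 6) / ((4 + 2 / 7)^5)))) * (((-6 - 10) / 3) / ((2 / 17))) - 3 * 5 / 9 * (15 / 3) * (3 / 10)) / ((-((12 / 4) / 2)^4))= 18646399736 / 23143239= 805.70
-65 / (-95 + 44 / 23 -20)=1495 / 2601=0.57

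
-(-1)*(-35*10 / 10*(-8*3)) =840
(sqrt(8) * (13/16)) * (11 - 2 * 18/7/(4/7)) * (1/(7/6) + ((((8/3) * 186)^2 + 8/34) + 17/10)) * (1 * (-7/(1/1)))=-3805910719 * sqrt(2)/680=-7915250.82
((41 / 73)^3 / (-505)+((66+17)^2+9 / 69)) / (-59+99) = 31128068958067 / 180737298200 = 172.23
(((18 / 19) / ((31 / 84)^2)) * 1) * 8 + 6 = 1125618 / 18259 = 61.65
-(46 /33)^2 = -1.94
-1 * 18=-18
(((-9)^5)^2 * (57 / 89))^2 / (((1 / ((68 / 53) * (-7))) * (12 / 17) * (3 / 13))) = -115424134250693479564037139 / 419813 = -274941781818794271649.61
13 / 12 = 1.08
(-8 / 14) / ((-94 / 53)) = 106 / 329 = 0.32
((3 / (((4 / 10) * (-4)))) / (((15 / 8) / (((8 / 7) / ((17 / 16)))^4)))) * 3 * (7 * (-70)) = 1967.75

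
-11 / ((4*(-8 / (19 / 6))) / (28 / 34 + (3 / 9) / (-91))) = 795245 / 891072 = 0.89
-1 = -1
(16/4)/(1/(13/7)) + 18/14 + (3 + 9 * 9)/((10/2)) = 893/35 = 25.51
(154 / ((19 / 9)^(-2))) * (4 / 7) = 31768 / 81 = 392.20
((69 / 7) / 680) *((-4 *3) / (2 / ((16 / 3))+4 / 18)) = -7452 / 25585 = -0.29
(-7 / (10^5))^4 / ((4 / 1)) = 2401 / 400000000000000000000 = 0.00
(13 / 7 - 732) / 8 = -5111 / 56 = -91.27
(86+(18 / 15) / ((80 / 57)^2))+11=1561747 / 16000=97.61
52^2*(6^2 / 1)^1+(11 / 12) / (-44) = 4672511 / 48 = 97343.98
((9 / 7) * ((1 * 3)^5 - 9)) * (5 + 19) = 50544 / 7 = 7220.57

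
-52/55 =-0.95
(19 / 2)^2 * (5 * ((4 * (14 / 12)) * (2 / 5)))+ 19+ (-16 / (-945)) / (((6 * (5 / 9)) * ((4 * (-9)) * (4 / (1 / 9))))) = 219769199 / 255150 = 861.33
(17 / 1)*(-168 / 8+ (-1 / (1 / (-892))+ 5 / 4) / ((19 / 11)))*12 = 1923057 / 19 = 101213.53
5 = 5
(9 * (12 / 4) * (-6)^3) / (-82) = 71.12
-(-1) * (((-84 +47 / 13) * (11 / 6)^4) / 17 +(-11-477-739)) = -366732277 / 286416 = -1280.42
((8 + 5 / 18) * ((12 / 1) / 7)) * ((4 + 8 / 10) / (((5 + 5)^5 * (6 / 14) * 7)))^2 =149 / 41015625000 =0.00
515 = 515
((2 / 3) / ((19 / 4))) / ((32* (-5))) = -1 / 1140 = -0.00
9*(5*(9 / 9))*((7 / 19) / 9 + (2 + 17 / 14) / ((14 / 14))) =38965 / 266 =146.48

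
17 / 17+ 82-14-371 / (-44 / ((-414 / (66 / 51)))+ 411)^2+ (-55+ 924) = 1963426371561431 / 2093209984849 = 938.00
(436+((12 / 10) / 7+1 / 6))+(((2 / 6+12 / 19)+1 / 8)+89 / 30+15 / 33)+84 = 92142529 / 175560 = 524.85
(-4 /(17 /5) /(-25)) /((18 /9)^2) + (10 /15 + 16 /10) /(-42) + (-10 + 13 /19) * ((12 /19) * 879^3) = -7724682050296366 /1933155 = -3995893785.18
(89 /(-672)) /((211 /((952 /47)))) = -1513 /119004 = -0.01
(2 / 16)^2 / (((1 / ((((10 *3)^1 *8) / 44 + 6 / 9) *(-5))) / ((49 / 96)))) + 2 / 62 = -665719 / 3142656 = -0.21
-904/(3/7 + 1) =-632.80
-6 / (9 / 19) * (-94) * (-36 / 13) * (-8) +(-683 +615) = 342028 / 13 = 26309.85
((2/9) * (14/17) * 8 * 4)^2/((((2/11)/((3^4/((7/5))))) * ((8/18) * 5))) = 1419264/289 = 4910.95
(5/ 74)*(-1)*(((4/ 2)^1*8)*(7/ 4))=-1.89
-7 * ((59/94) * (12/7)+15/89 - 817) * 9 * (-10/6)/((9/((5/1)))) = -47585.74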